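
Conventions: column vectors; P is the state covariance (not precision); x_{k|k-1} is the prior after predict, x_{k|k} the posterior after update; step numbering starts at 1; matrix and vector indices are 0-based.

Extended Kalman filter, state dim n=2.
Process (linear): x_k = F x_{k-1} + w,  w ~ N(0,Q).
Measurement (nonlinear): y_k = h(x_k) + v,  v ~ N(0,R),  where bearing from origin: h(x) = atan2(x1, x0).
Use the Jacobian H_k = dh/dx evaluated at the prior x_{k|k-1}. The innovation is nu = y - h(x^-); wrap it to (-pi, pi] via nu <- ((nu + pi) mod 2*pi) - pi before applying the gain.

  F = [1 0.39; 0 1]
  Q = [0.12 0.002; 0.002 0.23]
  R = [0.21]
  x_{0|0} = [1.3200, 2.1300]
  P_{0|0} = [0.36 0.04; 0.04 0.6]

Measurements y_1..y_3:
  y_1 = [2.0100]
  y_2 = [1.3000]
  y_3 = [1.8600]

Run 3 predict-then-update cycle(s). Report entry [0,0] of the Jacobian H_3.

step 1: x^-=[2.1507, 2.1300]  P^-=[0.6025 0.2760; 0.2760 0.8300]  H_jac=[-0.2325 0.2347]  S=[0.2582]  K=[-0.2915; 0.5061]  nu=[1.2294]  x^+=[1.7923, 2.7522]  P^+=[0.5805 0.3141; 0.3141 0.7639]
step 2: x^-=[2.8656, 2.7522]  P^-=[1.0617 0.6140; 0.6140 0.9939]  H_jac=[-0.1743 0.1815]  S=[0.2362]  K=[-0.3118; 0.3107]  nu=[0.5348]  x^+=[2.6989, 2.9184]  P^+=[1.0387 0.6369; 0.6369 0.9711]
step 3: x^-=[3.8370, 2.9184]  P^-=[1.8032 1.0176; 1.0176 1.2011]  H_jac=[-0.1256 0.1651]  S=[0.2290]  K=[-0.2552; 0.3080]  nu=[1.2098]  x^+=[3.5284, 3.2909]  P^+=[1.7883 1.0356; 1.0356 1.1794]

H_jac[0,0] = -0.1256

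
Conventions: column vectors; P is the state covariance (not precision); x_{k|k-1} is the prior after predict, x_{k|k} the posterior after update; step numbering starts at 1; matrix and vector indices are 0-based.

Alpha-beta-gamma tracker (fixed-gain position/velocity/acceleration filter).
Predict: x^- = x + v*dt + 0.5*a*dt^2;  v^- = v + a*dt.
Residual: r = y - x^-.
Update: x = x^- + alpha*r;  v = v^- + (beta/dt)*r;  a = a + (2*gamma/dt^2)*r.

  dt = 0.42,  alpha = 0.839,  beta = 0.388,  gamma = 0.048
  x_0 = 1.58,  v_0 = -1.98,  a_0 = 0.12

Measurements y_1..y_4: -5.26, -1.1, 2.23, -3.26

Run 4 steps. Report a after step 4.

step 1: x_pred=0.7590  r=-6.0190  x^+=-4.2909  v^+=-7.4900  a^+=-3.1556
step 2: x_pred=-7.7151  r=6.6151  x^+=-2.1650  v^+=-2.7043  a^+=0.4444
step 3: x_pred=-3.2616  r=5.4916  x^+=1.3458  v^+=2.5556  a^+=3.4330
step 4: x_pred=2.7220  r=-5.9820  x^+=-2.2969  v^+=-1.5288  a^+=0.1775

a_post = 0.1775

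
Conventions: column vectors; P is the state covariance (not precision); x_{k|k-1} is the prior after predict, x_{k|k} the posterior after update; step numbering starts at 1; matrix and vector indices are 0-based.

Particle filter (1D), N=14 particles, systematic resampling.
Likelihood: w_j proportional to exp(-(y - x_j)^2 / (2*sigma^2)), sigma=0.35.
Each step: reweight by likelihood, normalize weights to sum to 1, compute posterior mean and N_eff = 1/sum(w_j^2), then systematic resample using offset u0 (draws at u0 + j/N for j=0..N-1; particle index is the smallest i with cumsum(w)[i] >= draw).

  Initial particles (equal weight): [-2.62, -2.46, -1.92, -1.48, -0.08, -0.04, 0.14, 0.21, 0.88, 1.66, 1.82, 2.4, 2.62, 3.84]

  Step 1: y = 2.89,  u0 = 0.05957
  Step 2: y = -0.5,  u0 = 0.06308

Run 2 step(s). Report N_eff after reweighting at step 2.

step 1: w=[0.0000, 0.0000, 0.0000, 0.0000, 0.0000, 0.0000, 0.0000, 0.0000, 0.0000, 0.0018, 0.0081, 0.3251, 0.6433, 0.0218]  mean=2.5668  Neff=1.9231  idx=[11, 11, 11, 11, 12, 12, 12, 12, 12, 12, 12, 12, 12, 13]
step 2: w=[0.2475, 0.2475, 0.2475, 0.2475, 0.0011, 0.0011, 0.0011, 0.0011, 0.0011, 0.0011, 0.0011, 0.0011, 0.0011, 0.0000]  mean=2.4022  Neff=4.0811  idx=[0, 0, 0, 1, 1, 1, 1, 2, 2, 2, 3, 3, 3, 5]

N_eff = 4.0811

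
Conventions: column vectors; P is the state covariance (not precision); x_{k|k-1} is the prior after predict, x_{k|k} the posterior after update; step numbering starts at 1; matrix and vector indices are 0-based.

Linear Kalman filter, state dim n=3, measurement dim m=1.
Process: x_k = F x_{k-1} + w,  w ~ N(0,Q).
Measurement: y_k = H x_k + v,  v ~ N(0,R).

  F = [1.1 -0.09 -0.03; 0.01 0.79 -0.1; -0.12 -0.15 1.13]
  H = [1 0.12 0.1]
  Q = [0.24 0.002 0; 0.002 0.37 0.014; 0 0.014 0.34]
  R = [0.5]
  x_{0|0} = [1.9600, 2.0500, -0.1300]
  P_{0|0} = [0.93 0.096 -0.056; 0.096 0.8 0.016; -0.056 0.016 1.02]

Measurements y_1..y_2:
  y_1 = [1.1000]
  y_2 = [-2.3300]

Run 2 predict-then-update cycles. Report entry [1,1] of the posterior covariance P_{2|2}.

P_post[1,1] = 0.9583

step 1: x^-=[1.9754, 1.6521, -0.6896]  P^-=[1.3575 0.0477 -0.2327; 0.0477 0.8787 -0.1932; -0.2327 -0.1932 1.6870]  S=[1.8473]  K=[0.7254; 0.0724; -0.0472]  nu=[-1.0047]  x^+=[1.2466, 1.5793, -0.6422]  P^+=[0.3855 -0.0494 -0.1695; -0.0494 0.8690 -0.1869; -0.1695 -0.1869 1.6829]
step 2: x^-=[1.2484, 1.3243, -1.1122]  P^-=[0.7350 -0.0719 -0.2817; -0.0719 0.9583 -0.4484; -0.2817 -0.4484 2.6216]  S=[1.1907]  K=[0.5864; -0.0015; -0.0616]  nu=[-3.6261]  x^+=[-0.8780, 1.3297, -0.8888]  P^+=[0.3256 -0.0709 -0.2387; -0.0709 0.9583 -0.4485; -0.2387 -0.4485 2.6171]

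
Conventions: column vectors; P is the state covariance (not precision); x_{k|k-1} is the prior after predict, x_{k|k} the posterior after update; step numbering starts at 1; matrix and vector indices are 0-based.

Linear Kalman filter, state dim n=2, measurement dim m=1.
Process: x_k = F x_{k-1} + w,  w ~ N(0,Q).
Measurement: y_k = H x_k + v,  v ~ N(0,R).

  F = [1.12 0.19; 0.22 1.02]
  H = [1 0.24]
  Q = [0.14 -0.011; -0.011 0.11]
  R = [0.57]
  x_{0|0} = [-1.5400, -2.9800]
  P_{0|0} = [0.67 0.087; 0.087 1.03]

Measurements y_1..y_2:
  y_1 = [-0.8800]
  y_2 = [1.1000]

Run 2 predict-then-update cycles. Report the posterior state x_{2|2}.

step 1: x^-=[-2.2910, -3.3784]  P^-=[1.0547 0.4567; 0.4567 1.2531]  S=[1.9161]  K=[0.6076; 0.3953]  nu=[2.2218]  x^+=[-0.9409, -2.5001]  P^+=[0.3472 -0.0035; -0.0035 0.9536]
step 2: x^-=[-1.5289, -2.7571]  P^-=[0.6085 0.2552; 0.2552 1.1174]  S=[1.3653]  K=[0.4905; 0.3833]  nu=[3.2906]  x^+=[0.0852, -1.4957]  P^+=[0.2800 -0.0015; -0.0015 0.9168]

x_post = [0.0852, -1.4957]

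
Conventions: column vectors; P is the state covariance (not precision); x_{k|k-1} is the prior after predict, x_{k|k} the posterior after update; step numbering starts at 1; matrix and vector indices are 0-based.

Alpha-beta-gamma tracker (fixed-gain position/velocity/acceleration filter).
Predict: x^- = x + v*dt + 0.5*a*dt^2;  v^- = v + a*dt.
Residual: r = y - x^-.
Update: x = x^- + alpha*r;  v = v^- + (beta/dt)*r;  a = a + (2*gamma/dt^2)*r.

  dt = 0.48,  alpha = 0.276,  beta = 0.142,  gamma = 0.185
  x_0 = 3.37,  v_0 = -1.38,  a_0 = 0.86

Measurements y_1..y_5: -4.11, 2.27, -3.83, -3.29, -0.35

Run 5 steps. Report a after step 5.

step 1: x_pred=2.8067  r=-6.9167  x^+=0.8977  v^+=-3.0134  a^+=-10.2475
step 2: x_pred=-1.7293  r=3.9993  x^+=-0.6255  v^+=-6.7491  a^+=-3.8251
step 3: x_pred=-4.3057  r=0.4757  x^+=-4.1744  v^+=-8.4444  a^+=-3.0612
step 4: x_pred=-8.5803  r=5.2903  x^+=-7.1202  v^+=-8.3487  a^+=5.4346
step 5: x_pred=-10.5015  r=10.1515  x^+=-7.6997  v^+=-2.7369  a^+=21.7369

a_post = 21.7369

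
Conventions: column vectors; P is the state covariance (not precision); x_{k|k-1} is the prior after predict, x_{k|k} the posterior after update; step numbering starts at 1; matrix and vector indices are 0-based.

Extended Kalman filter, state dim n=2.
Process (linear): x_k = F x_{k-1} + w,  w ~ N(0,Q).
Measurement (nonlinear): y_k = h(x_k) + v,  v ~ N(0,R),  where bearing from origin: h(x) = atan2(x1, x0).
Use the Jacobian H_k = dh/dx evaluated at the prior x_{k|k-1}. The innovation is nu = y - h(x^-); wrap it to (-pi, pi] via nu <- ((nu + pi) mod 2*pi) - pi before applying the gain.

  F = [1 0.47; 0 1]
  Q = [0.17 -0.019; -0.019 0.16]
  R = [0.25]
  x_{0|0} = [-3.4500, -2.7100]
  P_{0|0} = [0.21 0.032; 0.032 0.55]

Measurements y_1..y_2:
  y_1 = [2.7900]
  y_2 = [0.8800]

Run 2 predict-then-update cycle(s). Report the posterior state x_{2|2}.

x_post = [-5.7044, -1.5282]

step 1: x^-=[-4.7237, -2.7100]  P^-=[0.5316 0.2715; 0.2715 0.7100]  H_jac=[0.0914 -0.1593]  S=[0.2645]  K=[0.0201; -0.3337]  nu=[-0.8725]  x^+=[-4.7413, -2.4189]  P^+=[0.5315 0.2733; 0.2733 0.6805]
step 2: x^-=[-5.8781, -2.4189]  P^-=[1.1087 0.5741; 0.5741 0.8405]  H_jac=[0.0599 -0.1455]  S=[0.2618]  K=[-0.0655; -0.3359]  nu=[-2.6520]  x^+=[-5.7044, -1.5282]  P^+=[1.1076 0.5684; 0.5684 0.8110]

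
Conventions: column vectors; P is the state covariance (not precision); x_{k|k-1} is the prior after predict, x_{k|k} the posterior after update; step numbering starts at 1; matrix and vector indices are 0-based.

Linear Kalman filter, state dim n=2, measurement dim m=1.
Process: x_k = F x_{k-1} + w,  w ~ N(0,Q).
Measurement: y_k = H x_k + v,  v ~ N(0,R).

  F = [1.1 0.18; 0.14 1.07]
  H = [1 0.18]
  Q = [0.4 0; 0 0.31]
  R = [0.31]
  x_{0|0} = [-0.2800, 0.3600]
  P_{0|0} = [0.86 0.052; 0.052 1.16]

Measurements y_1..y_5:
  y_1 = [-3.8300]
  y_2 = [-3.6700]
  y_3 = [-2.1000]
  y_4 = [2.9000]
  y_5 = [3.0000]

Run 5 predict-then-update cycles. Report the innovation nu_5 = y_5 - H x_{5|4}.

step 1: x^-=[-0.2432, 0.3460]  P^-=[1.4988 0.4184; 0.4184 1.6705]  S=[2.0135]  K=[0.7818; 0.3571]  nu=[-3.6491]  x^+=[-3.0959, -0.9572]  P^+=[0.2682 -0.1438; -0.1438 1.4137]
step 2: x^-=[-3.5778, -1.4576]  P^-=[0.7134 0.1408; 0.1408 1.8908]  S=[1.1354]  K=[0.6507; 0.4237]  nu=[0.1701]  x^+=[-3.4671, -1.3855]  P^+=[0.2327 -0.1723; -0.1723 1.6869]
step 3: x^-=[-4.0632, -1.9679]  P^-=[0.6680 0.1536; 0.1536 2.1943]  S=[1.1044]  K=[0.6299; 0.4967]  nu=[2.3174]  x^+=[-2.6034, -0.8168]  P^+=[0.2298 -0.1919; -0.1919 1.9218]
step 4: x^-=[-3.0108, -1.2384]  P^-=[0.6643 0.1748; 0.1748 2.4573]  S=[1.1169]  K=[0.6230; 0.5525]  nu=[6.1337]  x^+=[0.8104, 2.1505]  P^+=[0.2309 -0.2097; -0.2097 2.1163]
step 5: x^-=[1.2786, 2.4145]  P^-=[0.6649 0.1911; 0.1911 2.6747]  S=[1.1303]  K=[0.6186; 0.5950]  nu=[1.2868]  x^+=[2.0747, 3.1802]  P^+=[0.2323 -0.2250; -0.2250 2.2745]

innov = [1.2868]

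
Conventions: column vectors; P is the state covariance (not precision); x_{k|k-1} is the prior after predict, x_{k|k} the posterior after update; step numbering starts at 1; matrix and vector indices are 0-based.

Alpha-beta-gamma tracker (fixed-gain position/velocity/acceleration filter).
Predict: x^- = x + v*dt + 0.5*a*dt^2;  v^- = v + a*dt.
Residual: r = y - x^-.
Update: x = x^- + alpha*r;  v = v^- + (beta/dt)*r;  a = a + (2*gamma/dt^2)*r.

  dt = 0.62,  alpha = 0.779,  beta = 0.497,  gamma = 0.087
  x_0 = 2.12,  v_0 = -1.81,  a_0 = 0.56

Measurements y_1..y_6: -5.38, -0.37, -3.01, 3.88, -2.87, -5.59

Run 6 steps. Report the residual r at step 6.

resid = -5.3680

step 1: x_pred=1.1054  r=-6.4854  x^+=-3.9467  v^+=-6.6616  a^+=-2.3757
step 2: x_pred=-8.5335  r=8.1635  x^+=-2.1741  v^+=-1.5905  a^+=1.3196
step 3: x_pred=-2.9066  r=-0.1034  x^+=-2.9872  v^+=-0.8552  a^+=1.2728
step 4: x_pred=-3.2728  r=7.1528  x^+=2.2992  v^+=5.6677  a^+=4.5105
step 5: x_pred=6.6801  r=-9.5501  x^+=-0.7594  v^+=0.8087  a^+=0.1876
step 6: x_pred=-0.2220  r=-5.3680  x^+=-4.4037  v^+=-3.3780  a^+=-2.2422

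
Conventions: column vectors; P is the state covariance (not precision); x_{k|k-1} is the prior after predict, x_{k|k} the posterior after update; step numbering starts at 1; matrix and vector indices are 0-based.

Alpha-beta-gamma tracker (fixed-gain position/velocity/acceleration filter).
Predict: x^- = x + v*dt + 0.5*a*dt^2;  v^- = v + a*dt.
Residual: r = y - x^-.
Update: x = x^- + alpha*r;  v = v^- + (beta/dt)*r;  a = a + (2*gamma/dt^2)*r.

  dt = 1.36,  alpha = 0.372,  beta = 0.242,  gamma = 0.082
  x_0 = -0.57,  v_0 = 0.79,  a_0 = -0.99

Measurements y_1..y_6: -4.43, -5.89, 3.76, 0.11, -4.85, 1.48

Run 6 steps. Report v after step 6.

step 1: x_pred=-0.4112  r=-4.0188  x^+=-1.9062  v^+=-1.2715  a^+=-1.3463
step 2: x_pred=-4.8805  r=-1.0095  x^+=-5.2561  v^+=-3.2822  a^+=-1.4359
step 3: x_pred=-11.0477  r=14.8077  x^+=-5.5392  v^+=-2.6000  a^+=-0.1229
step 4: x_pred=-9.1889  r=9.2989  x^+=-5.7297  v^+=-1.1125  a^+=0.7016
step 5: x_pred=-6.5938  r=1.7438  x^+=-5.9451  v^+=0.1520  a^+=0.8563
step 6: x_pred=-4.9465  r=6.4265  x^+=-2.5559  v^+=2.4601  a^+=1.4261

v_post = 2.4601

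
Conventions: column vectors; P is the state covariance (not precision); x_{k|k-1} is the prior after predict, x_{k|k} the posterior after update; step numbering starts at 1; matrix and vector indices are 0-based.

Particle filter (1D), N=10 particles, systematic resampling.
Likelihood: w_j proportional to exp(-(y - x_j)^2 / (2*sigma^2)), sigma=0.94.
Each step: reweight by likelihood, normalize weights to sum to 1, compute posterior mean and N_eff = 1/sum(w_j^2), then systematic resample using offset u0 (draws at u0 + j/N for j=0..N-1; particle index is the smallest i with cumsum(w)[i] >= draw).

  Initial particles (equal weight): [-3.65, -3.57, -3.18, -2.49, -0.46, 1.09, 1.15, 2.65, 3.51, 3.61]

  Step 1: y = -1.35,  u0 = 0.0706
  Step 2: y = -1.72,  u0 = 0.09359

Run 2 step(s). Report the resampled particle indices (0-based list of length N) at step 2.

step 1: w=[0.0347, 0.0426, 0.1041, 0.3320, 0.4425, 0.0238, 0.0202, 0.0001, 0.0000, 0.0000]  mean=-1.5907  Neff=3.1168  idx=[1, 2, 3, 3, 3, 4, 4, 4, 4, 5]
step 2: w=[0.0341, 0.0708, 0.1691, 0.1691, 0.1691, 0.0963, 0.0963, 0.0963, 0.0963, 0.0027]  mean=-1.7840  Neff=7.7502  idx=[1, 2, 3, 3, 4, 4, 5, 6, 7, 8]

resampled_idx = [1, 2, 3, 3, 4, 4, 5, 6, 7, 8]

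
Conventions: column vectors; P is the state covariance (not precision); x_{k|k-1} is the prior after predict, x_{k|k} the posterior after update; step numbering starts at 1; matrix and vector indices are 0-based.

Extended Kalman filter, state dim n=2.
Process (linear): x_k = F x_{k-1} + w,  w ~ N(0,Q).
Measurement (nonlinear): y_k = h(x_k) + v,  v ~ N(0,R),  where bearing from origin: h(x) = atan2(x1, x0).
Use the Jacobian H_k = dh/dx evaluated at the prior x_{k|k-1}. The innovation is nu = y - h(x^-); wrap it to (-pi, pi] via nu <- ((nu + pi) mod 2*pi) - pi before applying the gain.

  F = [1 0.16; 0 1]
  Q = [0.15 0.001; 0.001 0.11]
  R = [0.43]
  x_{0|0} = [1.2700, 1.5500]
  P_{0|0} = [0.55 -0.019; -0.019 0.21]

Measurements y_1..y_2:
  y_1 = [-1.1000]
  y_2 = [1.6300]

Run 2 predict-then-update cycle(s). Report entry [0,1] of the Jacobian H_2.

H_jac[0,1] = 0.3242

step 1: x^-=[1.5180, 1.5500]  P^-=[0.6993 0.0156; 0.0156 0.3200]  H_jac=[-0.3293 0.3225]  S=[0.5358]  K=[-0.4204; 0.1830]  nu=[-1.8958]  x^+=[2.3150, 1.2030]  P^+=[0.6046 0.0568; 0.0568 0.3021]
step 2: x^-=[2.5075, 1.2030]  P^-=[0.7805 0.1062; 0.1062 0.4121]  H_jac=[-0.1555 0.3242]  S=[0.4815]  K=[-0.1807; 0.2431]  nu=[1.1827]  x^+=[2.2938, 1.4906]  P^+=[0.7648 0.1273; 0.1273 0.3836]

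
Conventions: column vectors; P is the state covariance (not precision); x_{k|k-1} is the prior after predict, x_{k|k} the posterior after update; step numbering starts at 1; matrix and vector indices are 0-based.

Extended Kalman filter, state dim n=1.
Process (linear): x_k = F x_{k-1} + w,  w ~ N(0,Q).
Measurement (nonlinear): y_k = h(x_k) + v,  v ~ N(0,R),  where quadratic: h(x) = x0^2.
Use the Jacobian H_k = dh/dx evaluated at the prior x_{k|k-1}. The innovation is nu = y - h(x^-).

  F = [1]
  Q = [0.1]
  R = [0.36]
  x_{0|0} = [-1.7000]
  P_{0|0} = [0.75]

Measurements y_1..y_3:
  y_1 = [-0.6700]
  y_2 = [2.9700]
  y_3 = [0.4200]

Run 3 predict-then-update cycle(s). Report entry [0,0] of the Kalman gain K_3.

step 1: x^-=[-1.7000]  P^-=[0.8500]  H_jac=[-3.4000]  S=[10.1860]  K=[-0.2837]  nu=[-3.5600]  x^+=[-0.6899]  P^+=[0.0300]
step 2: x^-=[-0.6899]  P^-=[0.1300]  H_jac=[-1.3799]  S=[0.6076]  K=[-0.2953]  nu=[2.4940]  x^+=[-1.4265]  P^+=[0.0770]
step 3: x^-=[-1.4265]  P^-=[0.1770]  H_jac=[-2.8530]  S=[1.8011]  K=[-0.2805]  nu=[-1.6148]  x^+=[-0.9736]  P^+=[0.0354]

K[0,0] = -0.2805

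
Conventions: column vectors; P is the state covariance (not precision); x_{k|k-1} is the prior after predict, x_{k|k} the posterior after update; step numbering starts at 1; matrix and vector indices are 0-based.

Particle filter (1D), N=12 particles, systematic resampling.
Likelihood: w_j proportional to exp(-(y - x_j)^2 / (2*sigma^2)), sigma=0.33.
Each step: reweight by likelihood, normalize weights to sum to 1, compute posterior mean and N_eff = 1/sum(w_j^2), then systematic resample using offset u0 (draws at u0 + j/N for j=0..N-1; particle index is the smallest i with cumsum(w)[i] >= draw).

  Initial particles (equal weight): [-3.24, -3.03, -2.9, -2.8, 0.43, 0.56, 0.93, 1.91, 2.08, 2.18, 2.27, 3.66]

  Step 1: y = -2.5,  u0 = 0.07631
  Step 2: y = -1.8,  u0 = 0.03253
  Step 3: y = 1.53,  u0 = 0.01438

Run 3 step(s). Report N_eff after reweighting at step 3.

N_eff = 9.1068

step 1: w=[0.0540, 0.1839, 0.3203, 0.4418, 0.0000, 0.0000, 0.0000, 0.0000, 0.0000, 0.0000, 0.0000, 0.0000]  mean=-2.8981  Neff=2.9896  idx=[1, 1, 2, 2, 2, 2, 3, 3, 3, 3, 3, 3]
step 2: w=[0.0123, 0.0123, 0.0494, 0.0494, 0.0494, 0.0494, 0.1296, 0.1296, 0.1296, 0.1296, 0.1296, 0.1296]  mean=-2.8254  Neff=9.0189  idx=[2, 3, 5, 6, 7, 7, 8, 9, 9, 10, 10, 11]
step 3: w=[0.0020, 0.0020, 0.0020, 0.1105, 0.1105, 0.1105, 0.1105, 0.1105, 0.1105, 0.1105, 0.1105, 0.1105]  mean=-2.8006  Neff=9.1068  idx=[3, 3, 4, 5, 6, 6, 7, 8, 9, 9, 10, 11]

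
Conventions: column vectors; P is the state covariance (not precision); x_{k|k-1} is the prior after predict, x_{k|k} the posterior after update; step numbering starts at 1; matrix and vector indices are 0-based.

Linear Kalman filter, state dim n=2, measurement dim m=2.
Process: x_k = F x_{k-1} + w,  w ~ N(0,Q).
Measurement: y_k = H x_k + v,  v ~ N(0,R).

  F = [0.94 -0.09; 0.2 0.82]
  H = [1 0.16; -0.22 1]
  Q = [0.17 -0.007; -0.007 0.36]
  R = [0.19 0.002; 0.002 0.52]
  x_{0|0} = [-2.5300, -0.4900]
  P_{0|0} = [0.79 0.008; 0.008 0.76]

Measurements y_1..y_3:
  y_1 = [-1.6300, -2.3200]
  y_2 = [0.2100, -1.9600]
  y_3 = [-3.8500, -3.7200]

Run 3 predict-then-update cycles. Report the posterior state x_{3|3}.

x_post = [-1.9087, -3.1092]

step 1: x^-=[-2.3341, -0.9078]  P^-=[0.8728 0.0915; 0.0915 0.9052]  S=[1.1153 0.0430; 0.0430 1.4273]  K=[0.7994 -0.0946; 0.1882 0.6145]  nu=[0.8493, -1.9257]  x^+=[-1.4730, -1.9313]  P^+=[0.1539 -0.0137; -0.0137 0.3169]
step 2: x^-=[-1.2108, -1.8783]  P^-=[0.3109 -0.0118; -0.0118 0.5747]  S=[0.5118 0.0142; 0.0142 1.1150]  K=[0.6059 -0.0796; 0.1423 0.5160]  nu=[1.7213, -0.3481]  x^+=[-0.1401, -1.8129]  P^+=[0.1173 -0.0144; -0.0144 0.2654]
step 3: x^-=[0.0315, -1.5146]  P^-=[0.2782 -0.0154; -0.0154 0.5384]  S=[0.4771 0.0121; 0.0121 1.0787]  K=[0.5800 -0.0775; 0.1356 0.5008]  nu=[-3.6391, -2.1985]  x^+=[-1.9087, -3.1092]  P^+=[0.1123 -0.0144; -0.0144 0.2575]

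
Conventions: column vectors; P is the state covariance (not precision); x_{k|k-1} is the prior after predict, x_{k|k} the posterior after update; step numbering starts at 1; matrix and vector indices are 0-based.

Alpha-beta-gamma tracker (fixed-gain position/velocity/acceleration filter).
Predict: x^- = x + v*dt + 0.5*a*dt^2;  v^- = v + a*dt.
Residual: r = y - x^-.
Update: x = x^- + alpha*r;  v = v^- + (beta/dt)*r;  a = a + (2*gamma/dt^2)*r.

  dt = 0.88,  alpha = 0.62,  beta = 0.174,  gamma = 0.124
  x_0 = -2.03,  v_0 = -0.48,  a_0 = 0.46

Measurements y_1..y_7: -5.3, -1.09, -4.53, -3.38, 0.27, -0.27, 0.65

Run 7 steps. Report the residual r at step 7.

resid = -1.6839

step 1: x_pred=-2.2743  r=-3.0257  x^+=-4.1502  v^+=-0.6735  a^+=-0.5090
step 2: x_pred=-4.9400  r=3.8500  x^+=-2.5530  v^+=-0.3601  a^+=0.7240
step 3: x_pred=-2.5896  r=-1.9404  x^+=-3.7926  v^+=-0.1067  a^+=0.1025
step 4: x_pred=-3.8468  r=0.4668  x^+=-3.5574  v^+=0.0758  a^+=0.2521
step 5: x_pred=-3.3931  r=3.6631  x^+=-1.1220  v^+=1.0219  a^+=1.4251
step 6: x_pred=0.3291  r=-0.5991  x^+=-0.0423  v^+=2.1576  a^+=1.2333
step 7: x_pred=2.3339  r=-1.6839  x^+=1.2899  v^+=2.9099  a^+=0.6940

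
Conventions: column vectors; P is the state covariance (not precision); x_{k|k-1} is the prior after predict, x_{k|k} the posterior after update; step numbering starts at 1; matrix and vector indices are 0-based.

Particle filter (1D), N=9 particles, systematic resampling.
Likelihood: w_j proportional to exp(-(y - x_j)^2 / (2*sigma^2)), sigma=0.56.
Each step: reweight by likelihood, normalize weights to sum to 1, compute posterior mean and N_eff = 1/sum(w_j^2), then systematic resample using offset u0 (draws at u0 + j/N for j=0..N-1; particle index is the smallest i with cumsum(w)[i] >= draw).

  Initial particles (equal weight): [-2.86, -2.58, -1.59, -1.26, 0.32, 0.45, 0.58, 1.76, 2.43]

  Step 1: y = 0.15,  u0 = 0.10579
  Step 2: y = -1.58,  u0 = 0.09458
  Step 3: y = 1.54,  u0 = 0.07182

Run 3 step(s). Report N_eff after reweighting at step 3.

step 1: w=[0.0000, 0.0000, 0.0030, 0.0160, 0.3628, 0.3291, 0.2829, 0.0061, 0.0001]  mean=0.4143  Neff=3.1224  idx=[4, 4, 4, 5, 5, 5, 6, 6, 7]
step 2: w=[0.2128, 0.2128, 0.2128, 0.0942, 0.0942, 0.0942, 0.0395, 0.0395, 0.0000]  mean=0.3773  Neff=6.0402  idx=[0, 0, 1, 2, 2, 3, 4, 5, 7]
step 3: w=[0.0812, 0.0812, 0.0812, 0.0812, 0.0812, 0.1311, 0.1311, 0.1311, 0.2005]  mean=0.4233  Neff=8.0146  idx=[0, 2, 3, 4, 5, 6, 7, 8, 8]

N_eff = 8.0146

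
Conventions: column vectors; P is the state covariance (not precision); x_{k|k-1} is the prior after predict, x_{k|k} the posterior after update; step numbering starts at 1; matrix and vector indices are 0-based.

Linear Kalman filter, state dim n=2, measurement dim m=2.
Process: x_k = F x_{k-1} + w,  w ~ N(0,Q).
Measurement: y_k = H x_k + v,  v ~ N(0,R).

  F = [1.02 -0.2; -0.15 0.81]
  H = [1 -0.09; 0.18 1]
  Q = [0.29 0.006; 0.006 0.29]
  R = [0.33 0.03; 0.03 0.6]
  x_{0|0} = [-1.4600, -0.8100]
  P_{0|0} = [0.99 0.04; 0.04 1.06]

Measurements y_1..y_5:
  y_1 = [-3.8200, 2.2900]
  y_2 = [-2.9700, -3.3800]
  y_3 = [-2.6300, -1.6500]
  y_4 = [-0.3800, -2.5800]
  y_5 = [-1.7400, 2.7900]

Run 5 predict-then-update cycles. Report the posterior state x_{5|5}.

step 1: x^-=[-1.3272, -0.4371]  P^-=[1.3461 -0.2829; -0.2829 0.9980]  S=[1.7351 -0.0959; -0.0959 1.5398]  K=[0.7917 0.0229; -0.1815 0.6038]  nu=[-2.5321, 2.9660]  x^+=[-3.2641, 1.8132]  P^+=[0.2611 -0.0095; -0.0095 0.3585]
step 2: x^-=[-3.6920, 1.9583]  P^-=[0.5799 -0.1002; -0.1002 0.5334]  S=[0.9322 -0.0122; -0.0122 1.1161]  K=[0.6318 0.0107; -0.1529 0.4601]  nu=[0.8982, -4.6738]  x^+=[-3.1743, -0.3294]  P^+=[0.2077 -0.0120; -0.0120 0.2736]
step 3: x^-=[-3.1719, 0.2093]  P^-=[0.5220 -0.0804; -0.0804 0.4771]  S=[0.8703 0.0019; 0.0019 1.0651]  K=[0.6081 0.0116; -0.1427 0.4346]  nu=[0.5607, -1.2884]  x^+=[-2.8459, -0.4307]  P^+=[0.2000 -0.0108; -0.0108 0.2584]
step 4: x^-=[-2.8167, 0.0781]  P^-=[0.5129 -0.0757; -0.0757 0.4667]  S=[0.8603 0.0058; 0.0058 1.0560]  K=[0.6040 0.0124; -0.1397 0.4298]  nu=[2.4437, -2.1510]  x^+=[-1.3673, -1.1879]  P^+=[0.1988 -0.0102; -0.0102 0.2555]
step 5: x^-=[-1.1571, -0.7571]  P^-=[0.5112 -0.0746; -0.0746 0.4646]  S=[0.8584 0.0068; 0.0068 1.0543]  K=[0.6033 0.0126; -0.1390 0.4288]  nu=[-0.6510, 3.7554]  x^+=[-1.5024, 0.9438]  P^+=[0.1985 -0.0101; -0.0101 0.2549]

x_post = [-1.5024, 0.9438]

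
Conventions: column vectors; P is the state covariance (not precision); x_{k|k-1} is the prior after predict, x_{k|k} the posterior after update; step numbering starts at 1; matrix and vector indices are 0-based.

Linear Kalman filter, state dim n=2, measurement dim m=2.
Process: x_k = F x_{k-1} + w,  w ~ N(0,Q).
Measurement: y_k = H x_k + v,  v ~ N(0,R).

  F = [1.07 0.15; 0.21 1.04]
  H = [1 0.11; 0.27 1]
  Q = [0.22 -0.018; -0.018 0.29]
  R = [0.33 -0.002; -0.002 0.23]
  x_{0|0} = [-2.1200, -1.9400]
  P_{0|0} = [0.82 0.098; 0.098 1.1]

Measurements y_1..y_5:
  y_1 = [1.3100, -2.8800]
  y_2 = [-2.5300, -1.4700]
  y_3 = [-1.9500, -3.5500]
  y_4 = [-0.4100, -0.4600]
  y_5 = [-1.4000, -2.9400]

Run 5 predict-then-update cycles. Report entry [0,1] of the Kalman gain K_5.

step 1: x^-=[-2.5594, -2.4628]  P^-=[1.2150 0.4500; 0.4500 1.5587]  S=[1.6629 0.9609; 0.9609 2.1203]  K=[0.7430 0.0303; -0.1141 0.8441]  nu=[4.1403, 0.2738]  x^+=[0.5249, -2.7038]  P^+=[0.2520 -0.0626; -0.0626 0.2113]
step 2: x^-=[0.1561, -2.7018]  P^-=[0.4932 -0.0000; -0.0000 0.5023]  S=[0.8293 0.1864; 0.1864 0.7682]  K=[0.5878 0.0307; -0.0850 0.6744]  nu=[-2.3889, 1.1896]  x^+=[-1.2116, -1.6964]  P^+=[0.1992 -0.0479; -0.0479 0.1682]
step 3: x^-=[-1.5509, -2.0187]  P^-=[0.4365 -0.0018; -0.0018 0.4598]  S=[0.7716 0.1646; 0.1646 0.7207]  K=[0.5582 0.0335; -0.0764 0.6548]  nu=[-0.1770, -1.1125]  x^+=[-1.6871, -2.7337]  P^+=[0.1890 -0.0444; -0.0444 0.1628]
step 4: x^-=[-2.2152, -3.1973]  P^-=[0.4258 -0.0010; -0.0010 0.4550]  S=[0.7611 0.1620; 0.1620 0.7155]  K=[0.5520 0.0343; -0.0744 0.6524]  nu=[2.1569, 3.3354]  x^+=[-0.9101, -1.1819]  P^+=[0.1869 -0.0437; -0.0437 0.1620]
step 5: x^-=[-1.1510, -1.4203]  P^-=[0.4236 -0.0007; -0.0007 0.4544]  S=[0.7590 0.1616; 0.1616 0.7149]  K=[0.5507 0.0345; -0.0739 0.6520]  nu=[-0.0927, -1.2090]  x^+=[-1.2438, -2.2017]  P^+=[0.1864 -0.0435; -0.0435 0.1619]

K[0,1] = 0.0345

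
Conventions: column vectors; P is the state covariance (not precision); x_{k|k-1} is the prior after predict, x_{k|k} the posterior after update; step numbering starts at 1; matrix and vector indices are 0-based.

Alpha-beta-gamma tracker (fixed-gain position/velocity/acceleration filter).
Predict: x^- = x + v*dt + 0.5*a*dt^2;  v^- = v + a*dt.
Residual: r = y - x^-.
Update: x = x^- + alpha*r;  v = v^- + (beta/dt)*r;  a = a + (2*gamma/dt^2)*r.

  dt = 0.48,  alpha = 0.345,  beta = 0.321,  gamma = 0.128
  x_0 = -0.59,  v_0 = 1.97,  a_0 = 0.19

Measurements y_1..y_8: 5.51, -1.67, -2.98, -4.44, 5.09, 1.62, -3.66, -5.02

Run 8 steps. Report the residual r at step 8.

resid = -3.9471

step 1: x_pred=0.3775  r=5.1325  x^+=2.1482  v^+=5.4936  a^+=5.8928
step 2: x_pred=5.4640  r=-7.1340  x^+=3.0027  v^+=3.5513  a^+=-2.0338
step 3: x_pred=4.4731  r=-7.4531  x^+=1.9018  v^+=-2.4092  a^+=-10.3150
step 4: x_pred=-0.4430  r=-3.9970  x^+=-1.8219  v^+=-10.0334  a^+=-14.7562
step 5: x_pred=-8.3379  r=13.4279  x^+=-3.7053  v^+=-8.1365  a^+=0.1637
step 6: x_pred=-7.5919  r=9.2119  x^+=-4.4138  v^+=-1.8974  a^+=10.3992
step 7: x_pred=-4.1266  r=0.4666  x^+=-3.9656  v^+=3.4062  a^+=10.9176
step 8: x_pred=-1.0729  r=-3.9471  x^+=-2.4347  v^+=6.0071  a^+=6.5320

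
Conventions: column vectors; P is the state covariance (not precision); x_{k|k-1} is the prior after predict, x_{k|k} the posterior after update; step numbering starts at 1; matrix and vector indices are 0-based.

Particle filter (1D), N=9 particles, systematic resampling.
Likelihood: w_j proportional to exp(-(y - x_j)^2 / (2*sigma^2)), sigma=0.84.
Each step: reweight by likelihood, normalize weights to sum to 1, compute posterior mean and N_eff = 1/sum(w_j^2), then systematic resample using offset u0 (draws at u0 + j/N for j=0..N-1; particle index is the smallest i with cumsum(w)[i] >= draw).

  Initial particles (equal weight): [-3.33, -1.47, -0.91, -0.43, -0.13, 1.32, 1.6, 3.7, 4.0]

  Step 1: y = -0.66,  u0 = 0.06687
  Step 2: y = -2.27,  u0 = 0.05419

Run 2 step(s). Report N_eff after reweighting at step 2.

step 1: w=[0.0018, 0.1814, 0.2763, 0.2781, 0.2367, 0.0179, 0.0077, 0.0000, 0.0000]  mean=-0.6385  Neff=4.1155  idx=[1, 1, 2, 2, 3, 3, 3, 4, 4]
step 2: w=[0.2941, 0.2941, 0.1248, 0.1248, 0.0420, 0.0420, 0.0420, 0.0180, 0.0180]  mean=-1.1507  Neff=4.7595  idx=[0, 0, 0, 1, 1, 2, 3, 3, 6]

N_eff = 4.7595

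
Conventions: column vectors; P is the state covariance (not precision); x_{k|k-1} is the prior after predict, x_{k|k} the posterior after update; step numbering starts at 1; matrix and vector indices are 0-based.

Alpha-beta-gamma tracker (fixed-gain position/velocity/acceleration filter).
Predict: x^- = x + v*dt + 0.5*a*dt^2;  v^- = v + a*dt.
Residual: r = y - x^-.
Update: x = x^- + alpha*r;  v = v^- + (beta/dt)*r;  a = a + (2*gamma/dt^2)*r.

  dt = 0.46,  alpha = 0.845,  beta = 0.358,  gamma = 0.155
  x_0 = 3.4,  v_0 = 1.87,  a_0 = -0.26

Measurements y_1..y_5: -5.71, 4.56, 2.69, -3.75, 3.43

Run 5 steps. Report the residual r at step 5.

resid = 7.8465

step 1: x_pred=4.2327  r=-9.9427  x^+=-4.1689  v^+=-5.9876  a^+=-14.8263
step 2: x_pred=-8.4918  r=13.0518  x^+=2.5370  v^+=-2.6500  a^+=4.2949
step 3: x_pred=1.7724  r=0.9176  x^+=2.5478  v^+=0.0398  a^+=5.6393
step 4: x_pred=3.1627  r=-6.9127  x^+=-2.6785  v^+=-2.7460  a^+=-4.4880
step 5: x_pred=-4.4165  r=7.8465  x^+=2.2138  v^+=1.2961  a^+=7.0073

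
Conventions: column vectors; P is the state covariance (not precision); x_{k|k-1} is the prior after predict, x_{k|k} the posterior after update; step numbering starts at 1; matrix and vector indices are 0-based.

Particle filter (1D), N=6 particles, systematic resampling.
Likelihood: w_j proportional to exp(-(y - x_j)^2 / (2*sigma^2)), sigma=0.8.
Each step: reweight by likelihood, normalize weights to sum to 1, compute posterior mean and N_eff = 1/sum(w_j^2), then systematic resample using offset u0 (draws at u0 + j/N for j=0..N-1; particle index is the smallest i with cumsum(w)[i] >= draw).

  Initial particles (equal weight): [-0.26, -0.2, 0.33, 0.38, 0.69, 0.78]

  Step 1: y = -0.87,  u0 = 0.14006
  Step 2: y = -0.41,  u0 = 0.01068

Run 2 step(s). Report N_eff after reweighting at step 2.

N_eff = 5.4302

step 1: w=[0.3195, 0.3009, 0.1387, 0.1261, 0.0638, 0.0509]  mean=0.0342  Neff=4.2653  idx=[0, 0, 1, 2, 3, 5]
step 2: w=[0.2170, 0.2170, 0.2134, 0.1440, 0.1356, 0.0730]  mean=0.0005  Neff=5.4302  idx=[0, 0, 1, 2, 3, 4]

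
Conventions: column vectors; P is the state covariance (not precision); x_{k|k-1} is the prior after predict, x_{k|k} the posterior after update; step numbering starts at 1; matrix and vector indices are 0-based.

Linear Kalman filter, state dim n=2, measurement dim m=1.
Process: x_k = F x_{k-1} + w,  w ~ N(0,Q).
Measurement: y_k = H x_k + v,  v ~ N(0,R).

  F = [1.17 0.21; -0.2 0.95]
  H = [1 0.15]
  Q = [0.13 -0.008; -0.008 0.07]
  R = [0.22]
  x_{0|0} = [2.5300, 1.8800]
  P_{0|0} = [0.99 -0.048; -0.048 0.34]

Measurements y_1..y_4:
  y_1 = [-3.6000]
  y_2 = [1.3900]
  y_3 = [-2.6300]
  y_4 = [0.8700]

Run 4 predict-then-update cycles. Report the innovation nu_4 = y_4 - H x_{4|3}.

step 1: x^-=[3.3549, 1.2800]  P^-=[1.4766 -0.2232; -0.2232 0.4347]  S=[1.6394]  K=[0.8803; -0.0964]  nu=[-7.1469]  x^+=[-2.9362, 1.9686]  P^+=[0.2063 -0.0841; -0.0841 0.4195]
step 2: x^-=[-3.0220, 2.4574]  P^-=[0.3895 -0.0625; -0.0625 0.4888]  S=[0.6018]  K=[0.6317; 0.0179]  nu=[4.0434]  x^+=[-0.4677, 2.5298]  P^+=[0.1494 -0.0694; -0.0694 0.4886]
step 3: x^-=[-0.0159, 2.4968]  P^-=[0.3220 -0.0197; -0.0197 0.5433]  S=[0.5483]  K=[0.5818; 0.1128]  nu=[-2.9886]  x^+=[-1.7548, 2.1598]  P^+=[0.1363 -0.0556; -0.0556 0.5363]
step 4: x^-=[-1.5996, 2.4027]  P^-=[0.3130 0.0076; 0.0076 0.5806]  S=[0.5483]  K=[0.5729; 0.1727]  nu=[2.1091]  x^+=[-0.3913, 2.7669]  P^+=[0.1330 -0.0466; -0.0466 0.5643]

innov = [2.1091]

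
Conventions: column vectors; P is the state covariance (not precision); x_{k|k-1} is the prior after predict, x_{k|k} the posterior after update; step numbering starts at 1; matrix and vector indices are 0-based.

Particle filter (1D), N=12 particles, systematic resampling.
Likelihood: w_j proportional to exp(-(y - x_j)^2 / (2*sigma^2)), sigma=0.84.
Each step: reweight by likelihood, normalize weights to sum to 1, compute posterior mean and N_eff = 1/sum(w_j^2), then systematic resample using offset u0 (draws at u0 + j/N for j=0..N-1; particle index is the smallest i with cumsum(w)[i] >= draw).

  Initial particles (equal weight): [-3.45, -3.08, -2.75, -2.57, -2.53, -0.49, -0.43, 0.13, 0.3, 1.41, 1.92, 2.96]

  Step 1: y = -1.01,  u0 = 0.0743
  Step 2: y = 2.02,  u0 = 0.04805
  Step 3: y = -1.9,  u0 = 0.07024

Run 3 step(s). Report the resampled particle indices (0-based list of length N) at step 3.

resampled_idx = [0, 0, 0, 1, 1, 2, 2, 2, 4, 6, 8, 11]

step 1: w=[0.0051, 0.0167, 0.0407, 0.0619, 0.0676, 0.2868, 0.2737, 0.1383, 0.1030, 0.0055, 0.0008, 0.0000]  mean=-0.7110  Neff=5.0686  idx=[3, 4, 5, 5, 5, 6, 6, 6, 6, 7, 8, 8]
step 2: w=[0.0000, 0.0000, 0.0276, 0.0276, 0.0276, 0.0341, 0.0341, 0.0341, 0.0341, 0.1909, 0.2949, 0.2949]  mean=0.1025  Neff=4.6016  idx=[3, 6, 8, 9, 9, 10, 10, 10, 11, 11, 11, 11]
step 3: w=[0.2416, 0.2138, 0.2138, 0.0533, 0.0533, 0.0320, 0.0320, 0.0320, 0.0320, 0.0320, 0.0320, 0.0320]  mean=-0.2211  Neff=6.1478  idx=[0, 0, 0, 1, 1, 2, 2, 2, 4, 6, 8, 11]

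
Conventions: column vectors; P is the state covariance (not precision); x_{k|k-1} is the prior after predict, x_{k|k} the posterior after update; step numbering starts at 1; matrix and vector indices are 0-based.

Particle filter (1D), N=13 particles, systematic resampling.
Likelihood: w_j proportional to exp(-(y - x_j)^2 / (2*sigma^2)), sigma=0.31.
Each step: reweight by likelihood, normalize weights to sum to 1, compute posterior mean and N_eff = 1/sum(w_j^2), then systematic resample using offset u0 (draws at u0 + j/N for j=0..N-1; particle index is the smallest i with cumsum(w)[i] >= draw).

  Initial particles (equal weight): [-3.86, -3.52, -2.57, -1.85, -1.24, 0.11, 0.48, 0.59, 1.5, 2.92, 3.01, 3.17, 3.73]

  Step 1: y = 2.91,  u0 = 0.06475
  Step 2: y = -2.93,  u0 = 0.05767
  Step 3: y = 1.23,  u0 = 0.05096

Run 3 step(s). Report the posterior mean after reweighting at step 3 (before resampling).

post_mean = 2.9200

step 1: w=[0.0000, 0.0000, 0.0000, 0.0000, 0.0000, 0.0000, 0.0000, 0.0000, 0.0000, 0.3726, 0.3539, 0.2622, 0.0113]  mean=3.0265  Neff=3.0034  idx=[9, 9, 9, 9, 9, 10, 10, 10, 10, 11, 11, 11, 11]
step 2: w=[0.1994, 0.1994, 0.1994, 0.1994, 0.1994, 0.0008, 0.0008, 0.0008, 0.0008, 0.0000, 0.0000, 0.0000, 0.0000]  mean=2.9203  Neff=5.0320  idx=[0, 0, 1, 1, 1, 2, 2, 2, 3, 3, 4, 4, 4]
step 3: w=[0.0769, 0.0769, 0.0769, 0.0769, 0.0769, 0.0769, 0.0769, 0.0769, 0.0769, 0.0769, 0.0769, 0.0769, 0.0769]  mean=2.9200  Neff=13.0000  idx=[0, 1, 2, 3, 4, 5, 6, 7, 8, 9, 10, 11, 12]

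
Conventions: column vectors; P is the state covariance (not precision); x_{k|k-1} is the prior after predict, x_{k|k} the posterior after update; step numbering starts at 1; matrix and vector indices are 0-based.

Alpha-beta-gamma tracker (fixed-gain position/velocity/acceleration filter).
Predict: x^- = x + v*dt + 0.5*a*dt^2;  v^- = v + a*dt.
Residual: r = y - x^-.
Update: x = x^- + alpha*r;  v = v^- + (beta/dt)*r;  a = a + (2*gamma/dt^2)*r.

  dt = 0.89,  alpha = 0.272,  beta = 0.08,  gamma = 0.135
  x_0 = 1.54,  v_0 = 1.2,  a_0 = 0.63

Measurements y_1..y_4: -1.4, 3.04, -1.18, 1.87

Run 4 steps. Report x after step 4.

x_post = 1.0991

step 1: x_pred=2.8575  r=-4.2575  x^+=1.6995  v^+=1.3780  a^+=-0.8212
step 2: x_pred=2.6006  r=0.4394  x^+=2.7201  v^+=0.6866  a^+=-0.6715
step 3: x_pred=3.0653  r=-4.2453  x^+=1.9106  v^+=-0.2926  a^+=-2.1185
step 4: x_pred=0.8111  r=1.0589  x^+=1.0991  v^+=-2.0829  a^+=-1.7576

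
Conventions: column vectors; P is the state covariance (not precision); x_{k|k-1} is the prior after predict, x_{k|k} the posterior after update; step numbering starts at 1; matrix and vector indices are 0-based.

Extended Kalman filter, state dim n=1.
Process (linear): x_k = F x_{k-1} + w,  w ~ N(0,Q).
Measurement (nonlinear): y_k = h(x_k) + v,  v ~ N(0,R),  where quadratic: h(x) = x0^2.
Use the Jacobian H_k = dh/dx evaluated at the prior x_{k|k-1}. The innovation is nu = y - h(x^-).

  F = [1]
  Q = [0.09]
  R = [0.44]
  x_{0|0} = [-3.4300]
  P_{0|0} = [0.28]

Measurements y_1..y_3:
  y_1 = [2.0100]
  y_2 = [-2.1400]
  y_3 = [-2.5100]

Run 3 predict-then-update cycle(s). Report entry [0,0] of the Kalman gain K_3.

K[0,0] = -0.2464

step 1: x^-=[-3.4300]  P^-=[0.3700]  H_jac=[-6.8600]  S=[17.8521]  K=[-0.1422]  nu=[-9.7549]  x^+=[-2.0431]  P^+=[0.0091]
step 2: x^-=[-2.0431]  P^-=[0.0991]  H_jac=[-4.0861]  S=[2.0949]  K=[-0.1933]  nu=[-6.3141]  x^+=[-0.8224]  P^+=[0.0208]
step 3: x^-=[-0.8224]  P^-=[0.1108]  H_jac=[-1.6447]  S=[0.7398]  K=[-0.2464]  nu=[-3.1863]  x^+=[-0.0373]  P^+=[0.0659]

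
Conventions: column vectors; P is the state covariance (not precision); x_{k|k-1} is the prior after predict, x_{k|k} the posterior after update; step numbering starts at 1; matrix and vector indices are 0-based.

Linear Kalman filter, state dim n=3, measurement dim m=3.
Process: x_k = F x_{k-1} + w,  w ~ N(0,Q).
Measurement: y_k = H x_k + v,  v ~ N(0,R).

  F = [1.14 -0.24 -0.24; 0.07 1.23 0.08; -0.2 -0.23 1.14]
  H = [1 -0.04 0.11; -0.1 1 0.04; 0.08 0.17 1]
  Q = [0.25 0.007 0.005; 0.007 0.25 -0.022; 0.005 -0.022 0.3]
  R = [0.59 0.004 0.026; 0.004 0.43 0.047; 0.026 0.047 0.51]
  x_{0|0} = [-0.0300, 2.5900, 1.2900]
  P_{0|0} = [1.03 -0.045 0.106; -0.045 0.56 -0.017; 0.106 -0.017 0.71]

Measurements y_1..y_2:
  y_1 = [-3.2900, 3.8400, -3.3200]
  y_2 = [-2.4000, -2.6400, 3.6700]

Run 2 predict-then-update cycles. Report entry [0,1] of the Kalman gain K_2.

step 1: x^-=[-0.9654, 3.2868, 0.8809]  P^-=[1.6264 -0.1389 -0.2370; -0.1389 1.0969 -0.1351; -0.2370 -0.1351 1.2500]  S=[2.1934 -0.3579 0.0268; -0.3579 1.5640 0.1487; 0.0268 0.1487 1.7145]  K=[0.7293 -0.0238 -0.0854; 0.0274 0.7167 -0.0391; -0.0718 -0.1238 0.7165]  nu=[-2.2900, 0.4214, -4.6824]  x^+=[-2.2455, 3.7092, -2.3616]  P^+=[0.4367 0.0350 -0.0666; 0.0350 0.3116 -0.0413; -0.0666 -0.0413 0.3701]
step 2: x^-=[-2.8832, 4.2161, -3.0962]  P^-=[0.8693 -0.0007 -0.2669; -0.0007 0.7231 -0.1531; -0.2669 -0.1531 0.8702]  S=[1.4137 -0.1331 -0.0797; -0.1331 1.1532 0.0694; -0.0797 0.0694 1.3118]  K=[0.5867 -0.0107 -0.1143; 0.0231 0.6278 -0.0549; -0.0934 -0.1280 0.6283]  nu=[0.9925, -7.0206, 6.2802]  x^+=[-2.9437, -0.5127, 1.6558]  P^+=[0.3529 0.0308 -0.0770; 0.0308 0.2724 -0.0466; -0.0770 -0.0466 0.3261]

K[0,1] = -0.0107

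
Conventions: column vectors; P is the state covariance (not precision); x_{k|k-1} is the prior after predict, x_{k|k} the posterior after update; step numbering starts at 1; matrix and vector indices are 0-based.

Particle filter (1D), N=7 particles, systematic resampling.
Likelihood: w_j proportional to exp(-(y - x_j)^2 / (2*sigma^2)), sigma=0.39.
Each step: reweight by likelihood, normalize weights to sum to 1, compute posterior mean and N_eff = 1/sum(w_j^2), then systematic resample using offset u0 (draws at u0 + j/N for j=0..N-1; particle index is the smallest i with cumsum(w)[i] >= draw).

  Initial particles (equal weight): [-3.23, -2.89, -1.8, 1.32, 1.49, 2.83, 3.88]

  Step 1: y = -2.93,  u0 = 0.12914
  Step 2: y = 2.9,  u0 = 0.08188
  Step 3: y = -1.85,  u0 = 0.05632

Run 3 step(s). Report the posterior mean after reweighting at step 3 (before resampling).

post_mean = -2.8900

step 1: w=[0.4242, 0.5672, 0.0086, 0.0000, 0.0000, 0.0000, 0.0000]  mean=-3.0249  Neff=1.9929  idx=[0, 0, 0, 1, 1, 1, 1]
step 2: w=[0.0000, 0.0000, 0.0000, 0.2500, 0.2500, 0.2500, 0.2500]  mean=-2.8900  Neff=4.0000  idx=[3, 3, 4, 5, 5, 6, 6]
step 3: w=[0.1429, 0.1429, 0.1429, 0.1429, 0.1429, 0.1429, 0.1429]  mean=-2.8900  Neff=7.0000  idx=[0, 1, 2, 3, 4, 5, 6]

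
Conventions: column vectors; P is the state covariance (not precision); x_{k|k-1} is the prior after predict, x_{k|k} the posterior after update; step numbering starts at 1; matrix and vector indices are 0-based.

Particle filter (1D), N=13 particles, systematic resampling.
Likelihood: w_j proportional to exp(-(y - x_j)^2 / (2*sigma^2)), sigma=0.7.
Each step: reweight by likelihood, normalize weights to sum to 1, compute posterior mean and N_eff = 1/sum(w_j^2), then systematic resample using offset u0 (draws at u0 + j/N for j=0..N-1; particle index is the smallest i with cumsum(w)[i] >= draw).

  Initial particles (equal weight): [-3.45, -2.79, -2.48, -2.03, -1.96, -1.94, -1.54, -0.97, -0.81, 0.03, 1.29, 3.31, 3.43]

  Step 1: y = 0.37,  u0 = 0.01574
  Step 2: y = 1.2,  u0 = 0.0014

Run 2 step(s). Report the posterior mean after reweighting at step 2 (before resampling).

step 1: w=[0.0000, 0.0000, 0.0001, 0.0016, 0.0022, 0.0025, 0.0138, 0.0916, 0.1382, 0.5085, 0.2412, 0.0001, 0.0000]  mean=0.0919  Neff=2.9028  idx=[6, 7, 8, 8, 9, 9, 9, 9, 9, 9, 10, 10, 10]
step 2: w=[0.0001, 0.0018, 0.0036, 0.0036, 0.0550, 0.0550, 0.0550, 0.0550, 0.0550, 0.0550, 0.2204, 0.2204, 0.2204]  mean=0.8549  Neff=6.1037  idx=[1, 5, 6, 8, 9, 10, 10, 10, 11, 11, 11, 12, 12]

post_mean = 0.8549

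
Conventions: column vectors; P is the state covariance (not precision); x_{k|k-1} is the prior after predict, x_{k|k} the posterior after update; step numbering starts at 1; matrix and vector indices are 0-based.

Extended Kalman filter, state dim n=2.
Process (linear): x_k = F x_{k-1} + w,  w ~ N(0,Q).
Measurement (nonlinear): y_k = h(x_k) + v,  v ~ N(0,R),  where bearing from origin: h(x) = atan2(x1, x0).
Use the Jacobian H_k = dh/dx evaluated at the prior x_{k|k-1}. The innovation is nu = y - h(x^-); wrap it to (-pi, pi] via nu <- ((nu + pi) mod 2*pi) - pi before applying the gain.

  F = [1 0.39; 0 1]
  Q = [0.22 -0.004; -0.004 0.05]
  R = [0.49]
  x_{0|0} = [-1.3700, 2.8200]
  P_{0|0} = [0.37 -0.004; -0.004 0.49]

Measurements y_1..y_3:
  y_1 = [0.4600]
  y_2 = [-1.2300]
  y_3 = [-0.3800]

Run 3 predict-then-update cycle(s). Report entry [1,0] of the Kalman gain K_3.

K[1,0] = 0.0439

step 1: x^-=[-0.2702, 2.8200]  P^-=[0.6614 0.1831; 0.1831 0.5400]  H_jac=[-0.3514 -0.0337]  S=[0.5766]  K=[-0.4138; -0.1431]  nu=[-1.2063]  x^+=[0.2289, 2.9926]  P^+=[0.5627 0.1490; 0.1490 0.5282]
step 2: x^-=[1.3960, 2.9926]  P^-=[0.9792 0.3510; 0.3510 0.5782]  H_jac=[-0.2744 0.1280]  S=[0.5486]  K=[-0.4080; -0.0406]  nu=[-2.3643]  x^+=[2.3606, 3.0887]  P^+=[0.8879 0.3419; 0.3419 0.5773]
step 3: x^-=[3.5652, 3.0887]  P^-=[1.4624 0.5630; 0.5630 0.6273]  H_jac=[-0.1388 0.1602]  S=[0.5092]  K=[-0.2215; 0.0439]  nu=[-1.0939]  x^+=[3.8075, 3.0407]  P^+=[1.4374 0.5679; 0.5679 0.6263]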